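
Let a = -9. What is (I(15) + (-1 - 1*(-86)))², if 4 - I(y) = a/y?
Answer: 200704/25 ≈ 8028.2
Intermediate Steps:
I(y) = 4 + 9/y (I(y) = 4 - (-9)/y = 4 + 9/y)
(I(15) + (-1 - 1*(-86)))² = ((4 + 9/15) + (-1 - 1*(-86)))² = ((4 + 9*(1/15)) + (-1 + 86))² = ((4 + ⅗) + 85)² = (23/5 + 85)² = (448/5)² = 200704/25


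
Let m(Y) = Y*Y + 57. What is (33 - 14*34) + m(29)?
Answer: 455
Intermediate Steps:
m(Y) = 57 + Y² (m(Y) = Y² + 57 = 57 + Y²)
(33 - 14*34) + m(29) = (33 - 14*34) + (57 + 29²) = (33 - 476) + (57 + 841) = -443 + 898 = 455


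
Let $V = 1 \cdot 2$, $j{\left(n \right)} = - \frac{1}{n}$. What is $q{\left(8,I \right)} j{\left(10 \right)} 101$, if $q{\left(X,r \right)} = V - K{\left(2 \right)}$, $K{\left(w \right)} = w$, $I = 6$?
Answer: $0$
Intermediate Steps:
$V = 2$
$q{\left(X,r \right)} = 0$ ($q{\left(X,r \right)} = 2 - 2 = 0$)
$q{\left(8,I \right)} j{\left(10 \right)} 101 = 0 \left(- \frac{1}{10}\right) 101 = 0 \cdot 101 = 0$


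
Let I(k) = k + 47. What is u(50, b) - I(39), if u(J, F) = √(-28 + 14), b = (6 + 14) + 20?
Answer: -86 + I*√14 ≈ -86.0 + 3.7417*I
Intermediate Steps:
I(k) = 47 + k
b = 40 (b = 20 + 20 = 40)
u(J, F) = I*√14 (u(J, F) = √(-14) = I*√14)
u(50, b) - I(39) = I*√14 - (47 + 39) = I*√14 - 1*86 = I*√14 - 86 = -86 + I*√14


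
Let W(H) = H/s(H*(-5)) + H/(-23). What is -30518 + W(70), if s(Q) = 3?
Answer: -2104342/69 ≈ -30498.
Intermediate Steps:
W(H) = 20*H/69 (W(H) = H/3 + H/(-23) = H*(⅓) + H*(-1/23) = H/3 - H/23 = 20*H/69)
-30518 + W(70) = -30518 + (20/69)*70 = -30518 + 1400/69 = -2104342/69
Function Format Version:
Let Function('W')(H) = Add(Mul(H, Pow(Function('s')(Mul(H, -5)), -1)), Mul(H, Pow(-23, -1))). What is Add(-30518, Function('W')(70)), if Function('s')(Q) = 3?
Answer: Rational(-2104342, 69) ≈ -30498.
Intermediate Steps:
Function('W')(H) = Mul(Rational(20, 69), H) (Function('W')(H) = Add(Mul(H, Pow(3, -1)), Mul(H, Pow(-23, -1))) = Add(Mul(H, Rational(1, 3)), Mul(H, Rational(-1, 23))) = Add(Mul(Rational(1, 3), H), Mul(Rational(-1, 23), H)) = Mul(Rational(20, 69), H))
Add(-30518, Function('W')(70)) = Add(-30518, Mul(Rational(20, 69), 70)) = Add(-30518, Rational(1400, 69)) = Rational(-2104342, 69)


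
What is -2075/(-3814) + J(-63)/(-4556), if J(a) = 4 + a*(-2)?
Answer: 1119735/2172073 ≈ 0.51551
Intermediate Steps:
J(a) = 4 - 2*a
-2075/(-3814) + J(-63)/(-4556) = -2075/(-3814) + (4 - 2*(-63))/(-4556) = -2075*(-1/3814) + (4 + 126)*(-1/4556) = 2075/3814 + 130*(-1/4556) = 2075/3814 - 65/2278 = 1119735/2172073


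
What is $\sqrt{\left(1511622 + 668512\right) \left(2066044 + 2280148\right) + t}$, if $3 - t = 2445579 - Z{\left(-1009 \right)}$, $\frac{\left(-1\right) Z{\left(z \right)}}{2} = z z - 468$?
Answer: $\sqrt{9475276468926} \approx 3.0782 \cdot 10^{6}$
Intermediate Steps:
$Z{\left(z \right)} = 936 - 2 z^{2}$ ($Z{\left(z \right)} = - 2 \left(z z - 468\right) = - 2 \left(z^{2} - 468\right) = - 2 \left(-468 + z^{2}\right) = 936 - 2 z^{2}$)
$t = -4480802$ ($t = 3 - \left(2445579 - \left(936 - 2 \left(-1009\right)^{2}\right)\right) = 3 - \left(2445579 - \left(936 - 2036162\right)\right) = 3 - \left(2445579 - -2035226\right) = 3 - \left(2445579 + 2035226\right) = 3 - 4480805 = -4480802$)
$\sqrt{\left(1511622 + 668512\right) \left(2066044 + 2280148\right) + t} = \sqrt{\left(1511622 + 668512\right) \left(2066044 + 2280148\right) - 4480802} = \sqrt{2180134 \cdot 4346192 - 4480802} = \sqrt{9475280949728 - 4480802} = \sqrt{9475276468926}$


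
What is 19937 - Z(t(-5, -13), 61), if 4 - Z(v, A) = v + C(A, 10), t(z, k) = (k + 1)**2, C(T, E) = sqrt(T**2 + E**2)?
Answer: 20077 + sqrt(3821) ≈ 20139.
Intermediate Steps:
C(T, E) = sqrt(E**2 + T**2)
t(z, k) = (1 + k)**2
Z(v, A) = 4 - v - sqrt(100 + A**2) (Z(v, A) = 4 - (v + sqrt(10**2 + A**2)) = 4 - (v + sqrt(100 + A**2)) = 4 + (-v - sqrt(100 + A**2)) = 4 - v - sqrt(100 + A**2))
19937 - Z(t(-5, -13), 61) = 19937 - (4 - (1 - 13)**2 - sqrt(100 + 61**2)) = 19937 - (4 - 1*(-12)**2 - sqrt(100 + 3721)) = 19937 - (4 - 1*144 - sqrt(3821)) = 19937 - (4 - 144 - sqrt(3821)) = 19937 - (-140 - sqrt(3821)) = 19937 + (140 + sqrt(3821)) = 20077 + sqrt(3821)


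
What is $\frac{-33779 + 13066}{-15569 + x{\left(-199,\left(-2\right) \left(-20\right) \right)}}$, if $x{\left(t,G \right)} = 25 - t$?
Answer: $\frac{1883}{1395} \approx 1.3498$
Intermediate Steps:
$\frac{-33779 + 13066}{-15569 + x{\left(-199,\left(-2\right) \left(-20\right) \right)}} = \frac{-33779 + 13066}{-15569 + \left(25 - -199\right)} = - \frac{20713}{-15569 + \left(25 + 199\right)} = - \frac{20713}{-15569 + 224} = - \frac{20713}{-15345} = \left(-20713\right) \left(- \frac{1}{15345}\right) = \frac{1883}{1395}$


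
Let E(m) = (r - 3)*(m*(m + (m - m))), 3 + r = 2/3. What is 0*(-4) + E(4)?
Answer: -256/3 ≈ -85.333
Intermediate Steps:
r = -7/3 (r = -3 + 2/3 = -7/3 ≈ -2.3333)
E(m) = -16*m**2/3 (E(m) = (-7/3 - 3)*(m*(m + (m - m))) = -16*m*(m + 0)/3 = -16*m*m/3 = -16*m**2/3)
0*(-4) + E(4) = 0*(-4) - 16/3*4**2 = 0 - 16/3*16 = 0 - 256/3 = -256/3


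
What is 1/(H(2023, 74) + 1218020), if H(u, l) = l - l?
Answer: 1/1218020 ≈ 8.2100e-7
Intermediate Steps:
H(u, l) = 0
1/(H(2023, 74) + 1218020) = 1/(0 + 1218020) = 1/1218020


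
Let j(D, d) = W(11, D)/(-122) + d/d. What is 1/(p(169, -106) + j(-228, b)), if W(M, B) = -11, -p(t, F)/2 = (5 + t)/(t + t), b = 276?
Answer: 20618/1249 ≈ 16.508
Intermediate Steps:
p(t, F) = -(5 + t)/t (p(t, F) = -2*(5 + t)/(t + t) = -2*(5 + t)/(2*t) = -2*(5 + t)*1/(2*t) = -(5 + t)/t)
j(D, d) = 133/122 (j(D, d) = -11/(-122) + d/d = -11*(-1/122) + 1 = 11/122 + 1 = 133/122)
1/(p(169, -106) + j(-228, b)) = 1/((-5 - 1*169)/169 + 133/122) = 1/((-5 - 169)/169 + 133/122) = 1/((1/169)*(-174) + 133/122) = 1/(-174/169 + 133/122) = 1/(1249/20618) = 20618/1249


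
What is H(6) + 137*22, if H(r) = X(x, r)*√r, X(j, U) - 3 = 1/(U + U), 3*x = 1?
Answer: 3014 + 37*√6/12 ≈ 3021.6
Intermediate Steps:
x = ⅓ (x = (⅓)*1 = ⅓ ≈ 0.33333)
X(j, U) = 3 + 1/(2*U) (X(j, U) = 3 + 1/(U + U) = 3 + 1/(2*U))
H(r) = √r*(3 + 1/(2*r)) (H(r) = (3 + 1/(2*r))*√r = √r*(3 + 1/(2*r)))
H(6) + 137*22 = (1 + 6*6)/(2*√6) + 137*22 = (√6/6)*(1 + 36)/2 + 3014 = (½)*(√6/6)*37 + 3014 = 37*√6/12 + 3014 = 3014 + 37*√6/12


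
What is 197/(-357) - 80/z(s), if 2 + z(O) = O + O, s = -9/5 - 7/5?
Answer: 3203/357 ≈ 8.9720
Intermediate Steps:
s = -16/5 (s = -9*⅕ - 7*⅕ = -9/5 - 7/5 = -16/5 ≈ -3.2000)
z(O) = -2 + 2*O (z(O) = -2 + (O + O) = -2 + 2*O)
197/(-357) - 80/z(s) = 197/(-357) - 80/(-2 + 2*(-16/5)) = 197*(-1/357) - 80/(-2 - 32/5) = -197/357 - 80/(-42/5) = -197/357 - 80*(-5/42) = -197/357 + 200/21 = 3203/357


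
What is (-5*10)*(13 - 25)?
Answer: 600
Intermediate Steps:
(-5*10)*(13 - 25) = -50*(-12) = 600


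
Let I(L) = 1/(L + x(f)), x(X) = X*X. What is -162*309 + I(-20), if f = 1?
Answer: -951103/19 ≈ -50058.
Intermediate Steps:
x(X) = X²
I(L) = 1/(1 + L) (I(L) = 1/(L + 1²) = 1/(L + 1) = 1/(1 + L))
-162*309 + I(-20) = -162*309 + 1/(1 - 20) = -50058 + 1/(-19) = -50058 - 1/19 = -951103/19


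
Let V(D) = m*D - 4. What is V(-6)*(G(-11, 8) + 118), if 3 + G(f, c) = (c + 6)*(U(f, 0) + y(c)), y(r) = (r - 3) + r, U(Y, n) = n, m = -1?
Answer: 594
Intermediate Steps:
V(D) = -4 - D (V(D) = -D - 4 = -4 - D)
y(r) = -3 + 2*r (y(r) = (-3 + r) + r = -3 + 2*r)
G(f, c) = -3 + (-3 + 2*c)*(6 + c) (G(f, c) = -3 + (c + 6)*(0 + (-3 + 2*c)) = -3 + (6 + c)*(-3 + 2*c) = -3 + (-3 + 2*c)*(6 + c))
V(-6)*(G(-11, 8) + 118) = (-4 - 1*(-6))*((-21 + 2*8**2 + 9*8) + 118) = (-4 + 6)*((-21 + 2*64 + 72) + 118) = 2*((-21 + 128 + 72) + 118) = 2*(179 + 118) = 2*297 = 594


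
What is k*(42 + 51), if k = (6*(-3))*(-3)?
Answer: 5022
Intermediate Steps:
k = 54 (k = -18*(-3) = 54)
k*(42 + 51) = 54*(42 + 51) = 54*93 = 5022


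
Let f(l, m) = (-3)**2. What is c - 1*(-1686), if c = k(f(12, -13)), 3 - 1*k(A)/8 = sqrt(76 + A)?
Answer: 1710 - 8*sqrt(85) ≈ 1636.2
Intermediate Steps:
f(l, m) = 9
k(A) = 24 - 8*sqrt(76 + A)
c = 24 - 8*sqrt(85) (c = 24 - 8*sqrt(76 + 9) = 24 - 8*sqrt(85) ≈ -49.756)
c - 1*(-1686) = (24 - 8*sqrt(85)) - 1*(-1686) = (24 - 8*sqrt(85)) + 1686 = 1710 - 8*sqrt(85)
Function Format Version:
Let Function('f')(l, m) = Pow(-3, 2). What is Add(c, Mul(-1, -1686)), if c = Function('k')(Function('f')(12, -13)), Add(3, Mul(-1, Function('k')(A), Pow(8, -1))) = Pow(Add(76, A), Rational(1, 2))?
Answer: Add(1710, Mul(-8, Pow(85, Rational(1, 2)))) ≈ 1636.2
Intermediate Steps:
Function('f')(l, m) = 9
Function('k')(A) = Add(24, Mul(-8, Pow(Add(76, A), Rational(1, 2))))
c = Add(24, Mul(-8, Pow(85, Rational(1, 2)))) (c = Add(24, Mul(-8, Pow(Add(76, 9), Rational(1, 2)))) = Add(24, Mul(-8, Pow(85, Rational(1, 2)))) ≈ -49.756)
Add(c, Mul(-1, -1686)) = Add(Add(24, Mul(-8, Pow(85, Rational(1, 2)))), Mul(-1, -1686)) = Add(Add(24, Mul(-8, Pow(85, Rational(1, 2)))), 1686) = Add(1710, Mul(-8, Pow(85, Rational(1, 2))))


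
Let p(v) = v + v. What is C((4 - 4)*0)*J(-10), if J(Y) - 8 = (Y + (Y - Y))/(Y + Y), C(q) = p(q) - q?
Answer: 0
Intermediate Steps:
p(v) = 2*v
C(q) = q (C(q) = 2*q - q = q)
J(Y) = 17/2 (J(Y) = 8 + (Y + (Y - Y))/(Y + Y) = 8 + (Y + 0)/((2*Y)) = 8 + Y*(1/(2*Y)) = 8 + 1/2 = 17/2)
C((4 - 4)*0)*J(-10) = ((4 - 4)*0)*(17/2) = (0*0)*(17/2) = 0*(17/2) = 0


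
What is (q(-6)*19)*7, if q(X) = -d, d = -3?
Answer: 399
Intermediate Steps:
q(X) = 3 (q(X) = -1*(-3) = 3)
(q(-6)*19)*7 = (3*19)*7 = 57*7 = 399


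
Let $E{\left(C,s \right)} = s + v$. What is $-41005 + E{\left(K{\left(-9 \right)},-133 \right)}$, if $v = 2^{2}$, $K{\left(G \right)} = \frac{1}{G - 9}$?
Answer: $-41134$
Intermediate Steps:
$K{\left(G \right)} = \frac{1}{-9 + G}$
$v = 4$
$E{\left(C,s \right)} = 4 + s$ ($E{\left(C,s \right)} = s + 4 = 4 + s$)
$-41005 + E{\left(K{\left(-9 \right)},-133 \right)} = -41005 + \left(4 - 133\right) = -41005 - 129 = -41134$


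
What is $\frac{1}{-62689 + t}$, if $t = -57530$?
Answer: $- \frac{1}{120219} \approx -8.3182 \cdot 10^{-6}$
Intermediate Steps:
$\frac{1}{-62689 + t} = \frac{1}{-62689 - 57530} = \frac{1}{-120219} = - \frac{1}{120219}$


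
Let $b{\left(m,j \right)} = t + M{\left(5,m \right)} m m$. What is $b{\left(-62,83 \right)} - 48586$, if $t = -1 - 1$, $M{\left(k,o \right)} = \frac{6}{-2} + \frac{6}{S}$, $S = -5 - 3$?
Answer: $-63003$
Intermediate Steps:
$S = -8$
$M{\left(k,o \right)} = - \frac{15}{4}$ ($M{\left(k,o \right)} = \frac{6}{-2} + \frac{6}{-8} = 6 \left(- \frac{1}{2}\right) + 6 \left(- \frac{1}{8}\right) = -3 - \frac{3}{4} = - \frac{15}{4}$)
$t = -2$ ($t = -1 - 1 = -2$)
$b{\left(m,j \right)} = -2 - \frac{15 m^{2}}{4}$ ($b{\left(m,j \right)} = -2 - \frac{15 m m}{4} = -2 - \frac{15 m^{2}}{4}$)
$b{\left(-62,83 \right)} - 48586 = \left(-2 - \frac{15 \left(-62\right)^{2}}{4}\right) - 48586 = \left(-2 - 14415\right) - 48586 = -14417 - 48586 = -63003$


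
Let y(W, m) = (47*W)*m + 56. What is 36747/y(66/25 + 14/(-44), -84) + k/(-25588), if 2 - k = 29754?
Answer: -46009253401/16027031006 ≈ -2.8707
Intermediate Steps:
y(W, m) = 56 + 47*W*m (y(W, m) = 47*W*m + 56 = 56 + 47*W*m)
k = -29752 (k = 2 - 1*29754 = 2 - 29754 = -29752)
36747/y(66/25 + 14/(-44), -84) + k/(-25588) = 36747/(56 + 47*(66/25 + 14/(-44))*(-84)) - 29752/(-25588) = 36747/(56 + 47*(66*(1/25) + 14*(-1/44))*(-84)) - 29752*(-1/25588) = 36747/(56 + 47*(66/25 - 7/22)*(-84)) + 7438/6397 = 36747/(56 + 47*(1277/550)*(-84)) + 7438/6397 = 36747/(56 - 2520798/275) + 7438/6397 = 36747/(-2505398/275) + 7438/6397 = 36747*(-275/2505398) + 7438/6397 = -10105425/2505398 + 7438/6397 = -46009253401/16027031006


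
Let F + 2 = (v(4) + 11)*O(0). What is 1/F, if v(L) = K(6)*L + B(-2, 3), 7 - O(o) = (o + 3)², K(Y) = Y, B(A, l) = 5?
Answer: -1/82 ≈ -0.012195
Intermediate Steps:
O(o) = 7 - (3 + o)² (O(o) = 7 - (o + 3)² = 7 - (3 + o)²)
v(L) = 5 + 6*L (v(L) = 6*L + 5 = 5 + 6*L)
F = -82 (F = -2 + ((5 + 6*4) + 11)*(7 - (3 + 0)²) = -2 + ((5 + 24) + 11)*(7 - 1*3²) = -2 + (29 + 11)*(7 - 1*9) = -2 + 40*(7 - 9) = -2 + 40*(-2) = -2 - 80 = -82)
1/F = 1/(-82) = -1/82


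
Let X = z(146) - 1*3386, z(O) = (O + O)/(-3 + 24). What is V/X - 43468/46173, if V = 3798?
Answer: -3380404543/1634847411 ≈ -2.0677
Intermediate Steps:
z(O) = 2*O/21 (z(O) = (2*O)/21 = (2*O)*(1/21) = 2*O/21)
X = -70814/21 (X = (2/21)*146 - 1*3386 = 292/21 - 3386 = -70814/21 ≈ -3372.1)
V/X - 43468/46173 = 3798/(-70814/21) - 43468/46173 = 3798*(-21/70814) - 43468*1/46173 = -39879/35407 - 43468/46173 = -3380404543/1634847411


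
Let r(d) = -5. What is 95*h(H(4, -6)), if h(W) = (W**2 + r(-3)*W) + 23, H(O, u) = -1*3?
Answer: 4465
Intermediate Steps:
H(O, u) = -3
h(W) = 23 + W**2 - 5*W (h(W) = (W**2 - 5*W) + 23 = 23 + W**2 - 5*W)
95*h(H(4, -6)) = 95*(23 + (-3)**2 - 5*(-3)) = 95*(23 + 9 + 15) = 95*47 = 4465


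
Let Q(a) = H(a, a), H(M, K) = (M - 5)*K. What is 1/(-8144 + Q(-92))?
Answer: 1/780 ≈ 0.0012821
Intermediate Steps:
H(M, K) = K*(-5 + M) (H(M, K) = (-5 + M)*K = K*(-5 + M))
Q(a) = a*(-5 + a)
1/(-8144 + Q(-92)) = 1/(-8144 - 92*(-5 - 92)) = 1/(-8144 - 92*(-97)) = 1/(-8144 + 8924) = 1/780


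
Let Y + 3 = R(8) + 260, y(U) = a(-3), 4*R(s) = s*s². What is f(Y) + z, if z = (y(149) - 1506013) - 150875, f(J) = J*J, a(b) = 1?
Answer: -1508662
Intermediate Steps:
R(s) = s³/4 (R(s) = (s*s²)/4 = s³/4)
y(U) = 1
Y = 385 (Y = -3 + ((¼)*8³ + 260) = -3 + ((¼)*512 + 260) = -3 + (128 + 260) = -3 + 388 = 385)
f(J) = J²
z = -1656887 (z = (1 - 1506013) - 150875 = -1506012 - 150875 = -1656887)
f(Y) + z = 385² - 1656887 = 148225 - 1656887 = -1508662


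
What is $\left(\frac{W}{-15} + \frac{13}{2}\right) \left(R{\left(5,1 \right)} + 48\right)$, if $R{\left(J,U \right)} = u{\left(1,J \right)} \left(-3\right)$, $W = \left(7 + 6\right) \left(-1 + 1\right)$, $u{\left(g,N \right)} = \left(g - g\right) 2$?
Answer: $312$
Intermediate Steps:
$u{\left(g,N \right)} = 0$ ($u{\left(g,N \right)} = 0 \cdot 2 = 0$)
$W = 0$ ($W = 13 \cdot 0 = 0$)
$R{\left(J,U \right)} = 0$ ($R{\left(J,U \right)} = 0 \left(-3\right) = 0$)
$\left(\frac{W}{-15} + \frac{13}{2}\right) \left(R{\left(5,1 \right)} + 48\right) = \left(\frac{0}{-15} + \frac{13}{2}\right) \left(0 + 48\right) = \left(0 \left(- \frac{1}{15}\right) + 13 \cdot \frac{1}{2}\right) 48 = \left(0 + \frac{13}{2}\right) 48 = \frac{13}{2} \cdot 48 = 312$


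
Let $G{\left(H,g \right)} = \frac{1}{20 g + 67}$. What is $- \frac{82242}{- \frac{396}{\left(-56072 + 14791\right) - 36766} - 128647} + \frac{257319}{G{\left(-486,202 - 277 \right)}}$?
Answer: $- \frac{3702319587375878277}{10040512013} \approx -3.6874 \cdot 10^{8}$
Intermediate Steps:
$G{\left(H,g \right)} = \frac{1}{67 + 20 g}$
$- \frac{82242}{- \frac{396}{\left(-56072 + 14791\right) - 36766} - 128647} + \frac{257319}{G{\left(-486,202 - 277 \right)}} = - \frac{82242}{- \frac{396}{\left(-56072 + 14791\right) - 36766} - 128647} + \frac{257319}{\frac{1}{67 + 20 \left(202 - 277\right)}} = - \frac{82242}{- \frac{396}{-41281 - 36766} - 128647} + \frac{257319}{\frac{1}{67 + 20 \left(-75\right)}} = - \frac{82242}{- \frac{396}{-78047} - 128647} + \frac{257319}{\frac{1}{67 - 1500}} = - \frac{82242}{\left(-396\right) \left(- \frac{1}{78047}\right) - 128647} + \frac{257319}{\frac{1}{-1433}} = - \frac{82242}{\frac{396}{78047} - 128647} + \frac{257319}{- \frac{1}{1433}} = - \frac{82242}{- \frac{10040512013}{78047}} + 257319 \left(-1433\right) = \left(-82242\right) \left(- \frac{78047}{10040512013}\right) - 368738127 = \frac{6418741374}{10040512013} - 368738127 = - \frac{3702319587375878277}{10040512013}$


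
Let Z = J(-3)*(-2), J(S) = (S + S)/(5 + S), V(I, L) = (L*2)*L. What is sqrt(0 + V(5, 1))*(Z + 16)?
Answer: 22*sqrt(2) ≈ 31.113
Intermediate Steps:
V(I, L) = 2*L**2 (V(I, L) = (2*L)*L = 2*L**2)
J(S) = 2*S/(5 + S) (J(S) = (2*S)/(5 + S) = 2*S/(5 + S))
Z = 6 (Z = (2*(-3)/(5 - 3))*(-2) = (2*(-3)/2)*(-2) = (2*(-3)*(1/2))*(-2) = -3*(-2) = 6)
sqrt(0 + V(5, 1))*(Z + 16) = sqrt(0 + 2*1**2)*(6 + 16) = sqrt(0 + 2*1)*22 = sqrt(0 + 2)*22 = sqrt(2)*22 = 22*sqrt(2)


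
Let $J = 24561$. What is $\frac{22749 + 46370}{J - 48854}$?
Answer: $- \frac{69119}{24293} \approx -2.8452$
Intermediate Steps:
$\frac{22749 + 46370}{J - 48854} = \frac{22749 + 46370}{24561 - 48854} = \frac{69119}{-24293} = 69119 \left(- \frac{1}{24293}\right) = - \frac{69119}{24293}$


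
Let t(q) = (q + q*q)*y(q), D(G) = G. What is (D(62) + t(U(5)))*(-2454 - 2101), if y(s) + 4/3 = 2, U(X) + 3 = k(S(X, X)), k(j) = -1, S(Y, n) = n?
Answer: -318850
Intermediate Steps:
U(X) = -4 (U(X) = -3 - 1 = -4)
y(s) = 2/3 (y(s) = -4/3 + 2 = 2/3)
t(q) = 2*q/3 + 2*q**2/3 (t(q) = (q + q*q)*(2/3) = (q + q**2)*(2/3) = 2*q/3 + 2*q**2/3)
(D(62) + t(U(5)))*(-2454 - 2101) = (62 + (2/3)*(-4)*(1 - 4))*(-2454 - 2101) = (62 + (2/3)*(-4)*(-3))*(-4555) = (62 + 8)*(-4555) = 70*(-4555) = -318850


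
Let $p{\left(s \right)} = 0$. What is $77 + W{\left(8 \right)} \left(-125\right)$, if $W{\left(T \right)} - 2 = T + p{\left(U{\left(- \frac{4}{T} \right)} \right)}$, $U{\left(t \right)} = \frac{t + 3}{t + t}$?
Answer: $-1173$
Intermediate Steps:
$U{\left(t \right)} = \frac{3 + t}{2 t}$
$W{\left(T \right)} = 2 + T$ ($W{\left(T \right)} = 2 + \left(T + 0\right) = 2 + T$)
$77 + W{\left(8 \right)} \left(-125\right) = 77 + \left(2 + 8\right) \left(-125\right) = 77 + 10 \left(-125\right) = 77 - 1250 = -1173$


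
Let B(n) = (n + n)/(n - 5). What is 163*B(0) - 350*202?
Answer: -70700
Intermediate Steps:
B(n) = 2*n/(-5 + n) (B(n) = (2*n)/(-5 + n) = 2*n/(-5 + n))
163*B(0) - 350*202 = 163*(2*0/(-5 + 0)) - 350*202 = 163*(2*0/(-5)) - 70700 = 163*(2*0*(-⅕)) - 70700 = 163*0 - 70700 = 0 - 70700 = -70700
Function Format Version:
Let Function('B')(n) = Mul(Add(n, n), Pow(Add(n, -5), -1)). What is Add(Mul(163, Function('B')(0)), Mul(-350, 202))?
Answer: -70700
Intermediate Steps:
Function('B')(n) = Mul(2, n, Pow(Add(-5, n), -1)) (Function('B')(n) = Mul(Mul(2, n), Pow(Add(-5, n), -1)) = Mul(2, n, Pow(Add(-5, n), -1)))
Add(Mul(163, Function('B')(0)), Mul(-350, 202)) = Add(Mul(163, Mul(2, 0, Pow(Add(-5, 0), -1))), Mul(-350, 202)) = Add(Mul(163, Mul(2, 0, Pow(-5, -1))), -70700) = Add(Mul(163, Mul(2, 0, Rational(-1, 5))), -70700) = Add(Mul(163, 0), -70700) = Add(0, -70700) = -70700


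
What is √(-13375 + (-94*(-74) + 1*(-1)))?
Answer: 2*I*√1605 ≈ 80.125*I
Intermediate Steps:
√(-13375 + (-94*(-74) + 1*(-1))) = √(-13375 + (6956 - 1)) = √(-13375 + 6955) = √(-6420) = 2*I*√1605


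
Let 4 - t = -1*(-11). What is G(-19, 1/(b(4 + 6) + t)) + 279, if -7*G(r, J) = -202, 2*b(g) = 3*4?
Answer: 2155/7 ≈ 307.86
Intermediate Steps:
t = -7 (t = 4 - (-1)*(-11) = 4 - 1*11 = 4 - 11 = -7)
b(g) = 6 (b(g) = (3*4)/2 = (1/2)*12 = 6)
G(r, J) = 202/7 (G(r, J) = -1/7*(-202) = 202/7)
G(-19, 1/(b(4 + 6) + t)) + 279 = 202/7 + 279 = 2155/7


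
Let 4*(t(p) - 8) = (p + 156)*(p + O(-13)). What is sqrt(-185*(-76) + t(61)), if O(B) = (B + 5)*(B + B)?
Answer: sqrt(114645)/2 ≈ 169.30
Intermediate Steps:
O(B) = 2*B*(5 + B) (O(B) = (5 + B)*(2*B) = 2*B*(5 + B))
t(p) = 8 + (156 + p)*(208 + p)/4 (t(p) = 8 + ((p + 156)*(p + 2*(-13)*(5 - 13)))/4 = 8 + ((156 + p)*(p + 2*(-13)*(-8)))/4 = 8 + ((156 + p)*(p + 208))/4 = 8 + ((156 + p)*(208 + p))/4 = 8 + (156 + p)*(208 + p)/4)
sqrt(-185*(-76) + t(61)) = sqrt(-185*(-76) + (8120 + 91*61 + (1/4)*61**2)) = sqrt(14060 + (8120 + 5551 + (1/4)*3721)) = sqrt(14060 + (8120 + 5551 + 3721/4)) = sqrt(14060 + 58405/4) = sqrt(114645/4) = sqrt(114645)/2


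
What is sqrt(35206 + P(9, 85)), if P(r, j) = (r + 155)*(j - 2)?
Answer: sqrt(48818) ≈ 220.95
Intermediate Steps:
P(r, j) = (-2 + j)*(155 + r) (P(r, j) = (155 + r)*(-2 + j) = (-2 + j)*(155 + r))
sqrt(35206 + P(9, 85)) = sqrt(35206 + (-310 - 2*9 + 155*85 + 85*9)) = sqrt(35206 + (-310 - 18 + 13175 + 765)) = sqrt(35206 + 13612) = sqrt(48818)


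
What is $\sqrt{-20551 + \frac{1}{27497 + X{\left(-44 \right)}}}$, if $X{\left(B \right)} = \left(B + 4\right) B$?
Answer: $\frac{3 i \sqrt{1954564616638}}{29257} \approx 143.36 i$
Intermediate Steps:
$X{\left(B \right)} = B \left(4 + B\right)$ ($X{\left(B \right)} = \left(4 + B\right) B = B \left(4 + B\right)$)
$\sqrt{-20551 + \frac{1}{27497 + X{\left(-44 \right)}}} = \sqrt{-20551 + \frac{1}{27497 - 44 \left(4 - 44\right)}} = \sqrt{-20551 + \frac{1}{27497 - -1760}} = \sqrt{-20551 + \frac{1}{27497 + 1760}} = \sqrt{-20551 + \frac{1}{29257}} = \sqrt{- \frac{601260606}{29257}} = \frac{3 i \sqrt{1954564616638}}{29257}$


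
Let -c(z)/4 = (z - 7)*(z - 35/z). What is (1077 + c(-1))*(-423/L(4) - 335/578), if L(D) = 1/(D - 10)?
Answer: 3175251785/578 ≈ 5.4935e+6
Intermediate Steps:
L(D) = 1/(-10 + D)
c(z) = -4*(-7 + z)*(z - 35/z) (c(z) = -4*(z - 7)*(z - 35/z) = -4*(-7 + z)*(z - 35/z))
(1077 + c(-1))*(-423/L(4) - 335/578) = (1077 + (140 - 980/(-1) - 4*(-1)**2 + 28*(-1)))*(-423/(1/(-10 + 4)) - 335/578) = (1077 + (140 - 980*(-1) - 4*1 - 28))*(-423/(1/(-6)) - 335*1/578) = (1077 + (140 + 980 - 4 - 28))*(-423/(-1/6) - 335/578) = (1077 + 1088)*(-423*(-6) - 335/578) = 2165*(2538 - 335/578) = 2165*(1466629/578) = 3175251785/578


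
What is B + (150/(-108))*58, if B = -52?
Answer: -1193/9 ≈ -132.56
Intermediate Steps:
B + (150/(-108))*58 = -52 + (150/(-108))*58 = -52 + (150*(-1/108))*58 = -52 - 25/18*58 = -52 - 725/9 = -1193/9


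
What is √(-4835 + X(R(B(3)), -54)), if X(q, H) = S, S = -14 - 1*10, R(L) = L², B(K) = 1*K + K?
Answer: I*√4859 ≈ 69.707*I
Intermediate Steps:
B(K) = 2*K (B(K) = K + K = 2*K)
S = -24 (S = -14 - 10 = -24)
X(q, H) = -24
√(-4835 + X(R(B(3)), -54)) = √(-4835 - 24) = √(-4859) = I*√4859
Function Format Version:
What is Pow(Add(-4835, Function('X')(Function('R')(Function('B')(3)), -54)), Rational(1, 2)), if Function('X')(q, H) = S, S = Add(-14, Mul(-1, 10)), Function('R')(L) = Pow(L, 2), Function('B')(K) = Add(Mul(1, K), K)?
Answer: Mul(I, Pow(4859, Rational(1, 2))) ≈ Mul(69.707, I)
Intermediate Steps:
Function('B')(K) = Mul(2, K) (Function('B')(K) = Add(K, K) = Mul(2, K))
S = -24 (S = Add(-14, -10) = -24)
Function('X')(q, H) = -24
Pow(Add(-4835, Function('X')(Function('R')(Function('B')(3)), -54)), Rational(1, 2)) = Pow(Add(-4835, -24), Rational(1, 2)) = Pow(-4859, Rational(1, 2)) = Mul(I, Pow(4859, Rational(1, 2)))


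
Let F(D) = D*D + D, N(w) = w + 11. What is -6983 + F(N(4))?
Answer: -6743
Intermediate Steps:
N(w) = 11 + w
F(D) = D + D² (F(D) = D² + D = D + D²)
-6983 + F(N(4)) = -6983 + (11 + 4)*(1 + (11 + 4)) = -6983 + 15*(1 + 15) = -6983 + 15*16 = -6983 + 240 = -6743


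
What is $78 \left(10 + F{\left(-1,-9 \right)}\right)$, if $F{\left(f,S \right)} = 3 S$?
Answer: $-1326$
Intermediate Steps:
$78 \left(10 + F{\left(-1,-9 \right)}\right) = 78 \left(10 + 3 \left(-9\right)\right) = 78 \left(10 - 27\right) = 78 \left(-17\right) = -1326$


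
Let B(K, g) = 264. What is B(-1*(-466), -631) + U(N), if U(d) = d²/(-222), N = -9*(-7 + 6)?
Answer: 19509/74 ≈ 263.64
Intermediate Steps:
N = 9 (N = -9*(-1) = 9)
U(d) = -d²/222 (U(d) = d²*(-1/222) = -d²/222)
B(-1*(-466), -631) + U(N) = 264 - 1/222*9² = 264 - 1/222*81 = 264 - 27/74 = 19509/74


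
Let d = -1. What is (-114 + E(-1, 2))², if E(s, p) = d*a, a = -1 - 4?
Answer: 11881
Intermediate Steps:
a = -5
E(s, p) = 5 (E(s, p) = -1*(-5) = 5)
(-114 + E(-1, 2))² = (-114 + 5)² = (-109)² = 11881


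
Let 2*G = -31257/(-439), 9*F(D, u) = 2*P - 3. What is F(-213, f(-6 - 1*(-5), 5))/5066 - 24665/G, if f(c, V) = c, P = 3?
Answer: -109708627001/158347962 ≈ -692.83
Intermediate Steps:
F(D, u) = ⅓ (F(D, u) = (2*3 - 3)/9 = (6 - 3)/9 = (⅑)*3 = ⅓)
G = 31257/878 (G = (-31257/(-439))/2 = (-31257*(-1/439))/2 = (½)*(31257/439) = 31257/878 ≈ 35.600)
F(-213, f(-6 - 1*(-5), 5))/5066 - 24665/G = (⅓)/5066 - 24665/31257/878 = (⅓)*(1/5066) - 24665*878/31257 = 1/15198 - 21655870/31257 = -109708627001/158347962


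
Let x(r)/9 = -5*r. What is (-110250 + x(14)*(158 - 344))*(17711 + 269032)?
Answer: 1987128990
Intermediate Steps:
x(r) = -45*r (x(r) = 9*(-5*r) = -45*r)
(-110250 + x(14)*(158 - 344))*(17711 + 269032) = (-110250 + (-45*14)*(158 - 344))*(17711 + 269032) = (-110250 - 630*(-186))*286743 = (-110250 + 117180)*286743 = 6930*286743 = 1987128990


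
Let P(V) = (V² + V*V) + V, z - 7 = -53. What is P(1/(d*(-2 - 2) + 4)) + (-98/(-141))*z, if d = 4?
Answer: -108427/3384 ≈ -32.041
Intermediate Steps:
z = -46 (z = 7 - 53 = -46)
P(V) = V + 2*V² (P(V) = (V² + V²) + V = 2*V² + V = V + 2*V²)
P(1/(d*(-2 - 2) + 4)) + (-98/(-141))*z = (1 + 2/(4*(-2 - 2) + 4))/(4*(-2 - 2) + 4) - 98/(-141)*(-46) = (1 + 2/(4*(-4) + 4))/(4*(-4) + 4) - 98*(-1/141)*(-46) = (1 + 2/(-16 + 4))/(-16 + 4) + (98/141)*(-46) = (1 + 2/(-12))/(-12) - 4508/141 = -(1 + 2*(-1/12))/12 - 4508/141 = -(1 - ⅙)/12 - 4508/141 = -1/12*⅚ - 4508/141 = -5/72 - 4508/141 = -108427/3384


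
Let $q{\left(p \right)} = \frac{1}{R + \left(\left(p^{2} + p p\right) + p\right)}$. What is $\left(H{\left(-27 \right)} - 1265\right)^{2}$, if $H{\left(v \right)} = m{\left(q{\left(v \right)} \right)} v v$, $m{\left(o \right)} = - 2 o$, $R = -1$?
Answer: $\frac{819394281616}{511225} \approx 1.6028 \cdot 10^{6}$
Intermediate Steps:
$q{\left(p \right)} = \frac{1}{-1 + p + 2 p^{2}}$ ($q{\left(p \right)} = \frac{1}{-1 + \left(\left(p^{2} + p p\right) + p\right)} = \frac{1}{-1 + \left(\left(p^{2} + p^{2}\right) + p\right)} = \frac{1}{-1 + \left(2 p^{2} + p\right)} = \frac{1}{-1 + \left(p + 2 p^{2}\right)} = \frac{1}{-1 + p + 2 p^{2}}$)
$H{\left(v \right)} = - \frac{2 v^{2}}{-1 + v + 2 v^{2}}$ ($H{\left(v \right)} = - \frac{2}{-1 + v + 2 v^{2}} v v = - \frac{2 v}{-1 + v + 2 v^{2}} v = - \frac{2 v^{2}}{-1 + v + 2 v^{2}}$)
$\left(H{\left(-27 \right)} - 1265\right)^{2} = \left(- \frac{2 \left(-27\right)^{2}}{-1 - 27 + 2 \left(-27\right)^{2}} - 1265\right)^{2} = \left(\left(-2\right) 729 \frac{1}{-1 - 27 + 2 \cdot 729} - 1265\right)^{2} = \left(\left(-2\right) 729 \frac{1}{-1 - 27 + 1458} - 1265\right)^{2} = \left(\left(-2\right) 729 \cdot \frac{1}{1430} - 1265\right)^{2} = \left(- \frac{729}{715} - 1265\right)^{2} = \left(- \frac{905204}{715}\right)^{2} = \frac{819394281616}{511225}$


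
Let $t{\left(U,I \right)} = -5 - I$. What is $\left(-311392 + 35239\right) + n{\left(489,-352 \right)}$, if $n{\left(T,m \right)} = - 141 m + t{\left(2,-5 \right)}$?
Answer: $-226521$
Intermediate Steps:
$n{\left(T,m \right)} = - 141 m$ ($n{\left(T,m \right)} = - 141 m - 0 = - 141 m + \left(-5 + 5\right) = - 141 m + 0 = - 141 m$)
$\left(-311392 + 35239\right) + n{\left(489,-352 \right)} = \left(-311392 + 35239\right) - -49632 = -276153 + 49632 = -226521$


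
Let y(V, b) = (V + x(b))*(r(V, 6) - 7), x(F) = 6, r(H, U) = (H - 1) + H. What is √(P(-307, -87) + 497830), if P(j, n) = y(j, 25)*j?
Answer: 6*I*√1582759 ≈ 7548.5*I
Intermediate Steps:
r(H, U) = -1 + 2*H (r(H, U) = (-1 + H) + H = -1 + 2*H)
y(V, b) = (-8 + 2*V)*(6 + V) (y(V, b) = (V + 6)*((-1 + 2*V) - 7) = (6 + V)*(-8 + 2*V) = (-8 + 2*V)*(6 + V))
P(j, n) = j*(-48 + 2*j² + 4*j) (P(j, n) = (-48 + 2*j² + 4*j)*j = j*(-48 + 2*j² + 4*j))
√(P(-307, -87) + 497830) = √(2*(-307)*(-24 + (-307)² + 2*(-307)) + 497830) = √(2*(-307)*(-24 + 94249 - 614) + 497830) = √(2*(-307)*93611 + 497830) = √(-57477154 + 497830) = √(-56979324) = 6*I*√1582759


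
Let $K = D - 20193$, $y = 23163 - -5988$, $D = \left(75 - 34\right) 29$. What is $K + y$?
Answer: $10147$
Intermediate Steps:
$D = 1189$ ($D = 41 \cdot 29 = 1189$)
$y = 29151$ ($y = 23163 + 5988 = 29151$)
$K = -19004$ ($K = 1189 - 20193 = -19004$)
$K + y = -19004 + 29151 = 10147$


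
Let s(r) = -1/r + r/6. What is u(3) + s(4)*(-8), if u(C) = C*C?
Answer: 17/3 ≈ 5.6667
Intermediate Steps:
u(C) = C**2
s(r) = -1/r + r/6 (s(r) = -1/r + r*(1/6) = -1/r + r/6)
u(3) + s(4)*(-8) = 3**2 + (-1/4 + (1/6)*4)*(-8) = 9 + (-1*1/4 + 2/3)*(-8) = 9 + (-1/4 + 2/3)*(-8) = 9 + (5/12)*(-8) = 9 - 10/3 = 17/3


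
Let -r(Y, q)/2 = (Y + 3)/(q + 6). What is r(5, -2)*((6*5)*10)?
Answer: -1200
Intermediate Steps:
r(Y, q) = -2*(3 + Y)/(6 + q) (r(Y, q) = -2*(Y + 3)/(q + 6) = -2*(3 + Y)/(6 + q))
r(5, -2)*((6*5)*10) = (2*(-3 - 1*5)/(6 - 2))*((6*5)*10) = (2*(-3 - 5)/4)*(30*10) = (2*(¼)*(-8))*300 = -4*300 = -1200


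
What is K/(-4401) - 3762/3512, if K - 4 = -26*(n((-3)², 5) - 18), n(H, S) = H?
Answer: -8696209/7728156 ≈ -1.1253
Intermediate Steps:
K = 238 (K = 4 - 26*((-3)² - 18) = 4 - 26*(9 - 18) = 4 - 26*(-9) = 4 + 234 = 238)
K/(-4401) - 3762/3512 = 238/(-4401) - 3762/3512 = 238*(-1/4401) - 3762*1/3512 = -238/4401 - 1881/1756 = -8696209/7728156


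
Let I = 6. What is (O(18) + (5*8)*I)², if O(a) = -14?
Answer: 51076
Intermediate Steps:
(O(18) + (5*8)*I)² = (-14 + (5*8)*6)² = (-14 + 40*6)² = (-14 + 240)² = 226² = 51076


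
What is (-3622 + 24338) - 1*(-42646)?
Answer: 63362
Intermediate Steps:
(-3622 + 24338) - 1*(-42646) = 20716 + 42646 = 63362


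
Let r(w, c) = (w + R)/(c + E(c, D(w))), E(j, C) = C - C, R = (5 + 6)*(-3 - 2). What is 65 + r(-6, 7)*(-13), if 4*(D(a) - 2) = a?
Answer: 1248/7 ≈ 178.29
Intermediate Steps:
D(a) = 2 + a/4
R = -55 (R = 11*(-5) = -55)
E(j, C) = 0
r(w, c) = (-55 + w)/c (r(w, c) = (w - 55)/(c + 0) = (-55 + w)/c)
65 + r(-6, 7)*(-13) = 65 + ((-55 - 6)/7)*(-13) = 65 + ((⅐)*(-61))*(-13) = 65 - 61/7*(-13) = 65 + 793/7 = 1248/7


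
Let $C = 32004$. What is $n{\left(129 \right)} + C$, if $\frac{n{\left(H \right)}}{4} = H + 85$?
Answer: $32860$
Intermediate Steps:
$n{\left(H \right)} = 340 + 4 H$ ($n{\left(H \right)} = 4 \left(H + 85\right) = 4 \left(85 + H\right) = 340 + 4 H$)
$n{\left(129 \right)} + C = \left(340 + 4 \cdot 129\right) + 32004 = \left(340 + 516\right) + 32004 = 856 + 32004 = 32860$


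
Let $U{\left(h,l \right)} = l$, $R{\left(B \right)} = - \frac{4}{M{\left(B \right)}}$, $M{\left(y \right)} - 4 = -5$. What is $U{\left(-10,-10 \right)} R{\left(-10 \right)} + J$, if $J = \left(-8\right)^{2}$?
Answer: $24$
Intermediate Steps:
$M{\left(y \right)} = -1$ ($M{\left(y \right)} = 4 - 5 = -1$)
$J = 64$
$R{\left(B \right)} = 4$ ($R{\left(B \right)} = - \frac{4}{-1} = \left(-4\right) \left(-1\right) = 4$)
$U{\left(-10,-10 \right)} R{\left(-10 \right)} + J = \left(-10\right) 4 + 64 = -40 + 64 = 24$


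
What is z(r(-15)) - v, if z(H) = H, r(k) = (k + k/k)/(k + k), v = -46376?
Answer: 695647/15 ≈ 46376.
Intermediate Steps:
r(k) = (1 + k)/(2*k) (r(k) = (k + 1)/((2*k)) = (1 + k)*(1/(2*k)) = (1 + k)/(2*k))
z(r(-15)) - v = (1/2)*(1 - 15)/(-15) - 1*(-46376) = (1/2)*(-1/15)*(-14) + 46376 = 7/15 + 46376 = 695647/15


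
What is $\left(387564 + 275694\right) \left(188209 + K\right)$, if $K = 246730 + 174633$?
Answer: $404303505576$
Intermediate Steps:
$K = 421363$
$\left(387564 + 275694\right) \left(188209 + K\right) = \left(387564 + 275694\right) \left(188209 + 421363\right) = 663258 \cdot 609572 = 404303505576$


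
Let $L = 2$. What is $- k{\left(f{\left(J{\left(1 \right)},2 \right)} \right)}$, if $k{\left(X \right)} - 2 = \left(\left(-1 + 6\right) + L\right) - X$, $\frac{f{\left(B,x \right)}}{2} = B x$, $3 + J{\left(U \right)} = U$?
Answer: $-17$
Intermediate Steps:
$J{\left(U \right)} = -3 + U$
$f{\left(B,x \right)} = 2 B x$
$k{\left(X \right)} = 9 - X$ ($k{\left(X \right)} = 2 - \left(-7 + X\right) = 9 - X$)
$- k{\left(f{\left(J{\left(1 \right)},2 \right)} \right)} = - (9 - 2 \left(-3 + 1\right) 2) = - (9 - 2 \left(-2\right) 2) = - (9 - -8) = - (9 + 8) = \left(-1\right) 17 = -17$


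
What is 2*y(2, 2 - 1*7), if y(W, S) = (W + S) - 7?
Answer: -20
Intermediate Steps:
y(W, S) = -7 + S + W (y(W, S) = (S + W) - 7 = -7 + S + W)
2*y(2, 2 - 1*7) = 2*(-7 + (2 - 1*7) + 2) = 2*(-7 + (2 - 7) + 2) = 2*(-7 - 5 + 2) = 2*(-10) = -20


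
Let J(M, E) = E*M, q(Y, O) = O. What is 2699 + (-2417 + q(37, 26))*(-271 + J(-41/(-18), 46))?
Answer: 1200409/3 ≈ 4.0014e+5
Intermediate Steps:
2699 + (-2417 + q(37, 26))*(-271 + J(-41/(-18), 46)) = 2699 + (-2417 + 26)*(-271 + 46*(-41/(-18))) = 2699 - 2391*(-271 + 46*(-41*(-1/18))) = 2699 - 2391*(-271 + 46*(41/18)) = 2699 - 2391*(-271 + 943/9) = 2699 - 2391*(-1496/9) = 2699 + 1192312/3 = 1200409/3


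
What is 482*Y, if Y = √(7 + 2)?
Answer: 1446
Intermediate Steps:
Y = 3 (Y = √9 = 3)
482*Y = 482*3 = 1446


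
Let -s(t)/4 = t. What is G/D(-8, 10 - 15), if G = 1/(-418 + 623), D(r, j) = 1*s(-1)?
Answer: 1/820 ≈ 0.0012195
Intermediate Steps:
s(t) = -4*t
D(r, j) = 4 (D(r, j) = 1*(-4*(-1)) = 1*4 = 4)
G = 1/205 ≈ 0.0048781
G/D(-8, 10 - 15) = (1/205)/4 = (1/205)*(1/4) = 1/820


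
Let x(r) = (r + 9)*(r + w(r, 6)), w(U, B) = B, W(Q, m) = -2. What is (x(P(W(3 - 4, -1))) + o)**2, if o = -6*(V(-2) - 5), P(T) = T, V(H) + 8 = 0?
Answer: 11236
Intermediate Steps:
V(H) = -8 (V(H) = -8 + 0 = -8)
o = 78 (o = -6*(-8 - 5) = -6*(-13) = 78)
x(r) = (6 + r)*(9 + r) (x(r) = (r + 9)*(r + 6) = (9 + r)*(6 + r) = (6 + r)*(9 + r))
(x(P(W(3 - 4, -1))) + o)**2 = ((54 + (-2)**2 + 15*(-2)) + 78)**2 = ((54 + 4 - 30) + 78)**2 = (28 + 78)**2 = 106**2 = 11236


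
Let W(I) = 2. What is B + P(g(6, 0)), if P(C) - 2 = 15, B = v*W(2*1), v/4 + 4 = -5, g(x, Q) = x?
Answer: -55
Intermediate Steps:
v = -36 (v = -16 + 4*(-5) = -16 - 20 = -36)
B = -72 (B = -36*2 = -72)
P(C) = 17 (P(C) = 2 + 15 = 17)
B + P(g(6, 0)) = -72 + 17 = -55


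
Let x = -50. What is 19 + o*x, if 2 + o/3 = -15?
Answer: 2569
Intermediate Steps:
o = -51 (o = -6 + 3*(-15) = -6 - 45 = -51)
19 + o*x = 19 - 51*(-50) = 19 + 2550 = 2569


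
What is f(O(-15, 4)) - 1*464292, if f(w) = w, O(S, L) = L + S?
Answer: -464303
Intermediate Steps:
f(O(-15, 4)) - 1*464292 = (4 - 15) - 1*464292 = -11 - 464292 = -464303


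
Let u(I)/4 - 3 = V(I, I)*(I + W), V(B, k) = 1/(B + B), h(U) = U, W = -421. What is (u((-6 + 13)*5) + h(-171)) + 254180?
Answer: 8889963/35 ≈ 2.5400e+5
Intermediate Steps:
V(B, k) = 1/(2*B)
u(I) = 12 + 2*(-421 + I)/I (u(I) = 12 + 4*((1/(2*I))*(I - 421)) = 12 + 4*((1/(2*I))*(-421 + I)) = 12 + 4*((-421 + I)/(2*I)) = 12 + 2*(-421 + I)/I)
(u((-6 + 13)*5) + h(-171)) + 254180 = ((14 - 842*1/(5*(-6 + 13))) - 171) + 254180 = ((14 - 842/(7*5)) - 171) + 254180 = ((14 - 842/35) - 171) + 254180 = (-352/35 - 171) + 254180 = -6337/35 + 254180 = 8889963/35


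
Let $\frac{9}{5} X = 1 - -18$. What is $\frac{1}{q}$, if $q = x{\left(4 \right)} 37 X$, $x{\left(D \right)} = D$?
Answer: $\frac{9}{14060} \approx 0.00064011$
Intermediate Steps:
$X = \frac{95}{9}$ ($X = \frac{5 \left(1 - -18\right)}{9} = \frac{5 \left(1 + 18\right)}{9} = \frac{5}{9} \cdot 19 = \frac{95}{9} \approx 10.556$)
$q = \frac{14060}{9}$ ($q = 4 \cdot 37 \cdot \frac{95}{9} = 148 \cdot \frac{95}{9} = \frac{14060}{9} \approx 1562.2$)
$\frac{1}{q} = \frac{1}{\frac{14060}{9}} = \frac{9}{14060}$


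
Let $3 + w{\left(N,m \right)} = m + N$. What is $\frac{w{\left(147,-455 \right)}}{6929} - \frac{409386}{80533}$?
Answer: $- \frac{2861681357}{558013157} \approx -5.1283$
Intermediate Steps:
$w{\left(N,m \right)} = -3 + N + m$ ($w{\left(N,m \right)} = -3 + \left(m + N\right) = -3 + \left(N + m\right) = -3 + N + m$)
$\frac{w{\left(147,-455 \right)}}{6929} - \frac{409386}{80533} = \frac{-3 + 147 - 455}{6929} - \frac{409386}{80533} = \left(-311\right) \frac{1}{6929} - \frac{409386}{80533} = - \frac{311}{6929} - \frac{409386}{80533} = - \frac{2861681357}{558013157}$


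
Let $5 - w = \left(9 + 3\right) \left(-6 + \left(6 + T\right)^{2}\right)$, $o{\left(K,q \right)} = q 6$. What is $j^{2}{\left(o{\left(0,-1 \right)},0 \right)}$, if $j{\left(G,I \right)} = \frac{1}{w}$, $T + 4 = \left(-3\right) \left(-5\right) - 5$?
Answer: $\frac{1}{2725801} \approx 3.6686 \cdot 10^{-7}$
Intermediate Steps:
$T = 6$ ($T = -4 - -10 = -4 + \left(15 - 5\right) = -4 + 10 = 6$)
$o{\left(K,q \right)} = 6 q$
$w = -1651$ ($w = 5 - \left(9 + 3\right) \left(-6 + \left(6 + 6\right)^{2}\right) = 5 - 12 \left(-6 + 12^{2}\right) = 5 - 12 \left(-6 + 144\right) = 5 - 12 \cdot 138 = 5 - 1656 = -1651$)
$j{\left(G,I \right)} = - \frac{1}{1651}$ ($j{\left(G,I \right)} = \frac{1}{-1651} = - \frac{1}{1651}$)
$j^{2}{\left(o{\left(0,-1 \right)},0 \right)} = \left(- \frac{1}{1651}\right)^{2} = \frac{1}{2725801}$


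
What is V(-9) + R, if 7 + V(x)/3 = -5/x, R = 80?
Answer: 182/3 ≈ 60.667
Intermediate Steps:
V(x) = -21 - 15/x (V(x) = -21 + 3*(-5/x) = -21 - 15/x)
V(-9) + R = (-21 - 15/(-9)) + 80 = (-21 - 15*(-⅑)) + 80 = (-21 + 5/3) + 80 = -58/3 + 80 = 182/3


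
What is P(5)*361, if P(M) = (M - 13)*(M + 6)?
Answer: -31768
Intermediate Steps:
P(M) = (-13 + M)*(6 + M)
P(5)*361 = (-78 + 5**2 - 7*5)*361 = (-78 + 25 - 35)*361 = -88*361 = -31768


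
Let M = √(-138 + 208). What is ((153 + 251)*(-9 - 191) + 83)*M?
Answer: -80717*√70 ≈ -6.7533e+5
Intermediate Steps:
M = √70 ≈ 8.3666
((153 + 251)*(-9 - 191) + 83)*M = ((153 + 251)*(-9 - 191) + 83)*√70 = (404*(-200) + 83)*√70 = (-80800 + 83)*√70 = -80717*√70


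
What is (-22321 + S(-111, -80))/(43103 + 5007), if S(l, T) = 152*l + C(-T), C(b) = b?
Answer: -39113/48110 ≈ -0.81299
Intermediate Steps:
S(l, T) = -T + 152*l (S(l, T) = 152*l - T = -T + 152*l)
(-22321 + S(-111, -80))/(43103 + 5007) = (-22321 + (-1*(-80) + 152*(-111)))/(43103 + 5007) = (-22321 + (80 - 16872))/48110 = (-22321 - 16792)*(1/48110) = -39113*1/48110 = -39113/48110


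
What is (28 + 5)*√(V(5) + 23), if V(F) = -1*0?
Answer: 33*√23 ≈ 158.26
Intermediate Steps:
V(F) = 0
(28 + 5)*√(V(5) + 23) = (28 + 5)*√(0 + 23) = 33*√23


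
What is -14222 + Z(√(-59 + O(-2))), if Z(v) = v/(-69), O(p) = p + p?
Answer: -14222 - I*√7/23 ≈ -14222.0 - 0.11503*I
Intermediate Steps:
O(p) = 2*p
Z(v) = -v/69 (Z(v) = v*(-1/69) = -v/69)
-14222 + Z(√(-59 + O(-2))) = -14222 - √(-59 + 2*(-2))/69 = -14222 - √(-59 - 4)/69 = -14222 - I*√7/23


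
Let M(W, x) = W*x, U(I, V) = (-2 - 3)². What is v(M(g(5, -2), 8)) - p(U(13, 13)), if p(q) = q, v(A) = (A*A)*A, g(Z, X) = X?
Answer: -4121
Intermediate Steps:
U(I, V) = 25 (U(I, V) = (-5)² = 25)
v(A) = A³ (v(A) = A²*A = A³)
v(M(g(5, -2), 8)) - p(U(13, 13)) = (-2*8)³ - 1*25 = (-16)³ - 25 = -4096 - 25 = -4121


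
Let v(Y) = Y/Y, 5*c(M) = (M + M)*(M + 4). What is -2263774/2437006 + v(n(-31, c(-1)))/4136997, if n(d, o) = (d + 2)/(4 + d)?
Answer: -4682611904836/5040943255491 ≈ -0.92892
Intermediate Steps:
c(M) = 2*M*(4 + M)/5 (c(M) = ((M + M)*(M + 4))/5 = ((2*M)*(4 + M))/5 = (2*M*(4 + M))/5 = 2*M*(4 + M)/5)
n(d, o) = (2 + d)/(4 + d)
v(Y) = 1
-2263774/2437006 + v(n(-31, c(-1)))/4136997 = -2263774/2437006 + 1/4136997 = -2263774*1/2437006 + 1*(1/4136997) = -1131887/1218503 + 1/4136997 = -4682611904836/5040943255491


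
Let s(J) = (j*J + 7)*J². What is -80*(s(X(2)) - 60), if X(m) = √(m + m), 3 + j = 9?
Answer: -1280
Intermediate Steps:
j = 6 (j = -3 + 9 = 6)
X(m) = √2*√m (X(m) = √(2*m) = √2*√m)
s(J) = J²*(7 + 6*J) (s(J) = (6*J + 7)*J² = (7 + 6*J)*J² = J²*(7 + 6*J))
-80*(s(X(2)) - 60) = -80*((√2*√2)²*(7 + 6*(√2*√2)) - 60) = -80*(2²*(7 + 6*2) - 60) = -80*(4*(7 + 12) - 60) = -80*(4*19 - 60) = -80*(76 - 60) = -80*16 = -1280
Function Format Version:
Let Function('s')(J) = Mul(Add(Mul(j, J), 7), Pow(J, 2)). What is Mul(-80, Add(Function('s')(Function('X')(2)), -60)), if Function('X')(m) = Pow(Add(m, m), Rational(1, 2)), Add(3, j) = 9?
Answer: -1280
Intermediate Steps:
j = 6 (j = Add(-3, 9) = 6)
Function('X')(m) = Mul(Pow(2, Rational(1, 2)), Pow(m, Rational(1, 2))) (Function('X')(m) = Pow(Mul(2, m), Rational(1, 2)) = Mul(Pow(2, Rational(1, 2)), Pow(m, Rational(1, 2))))
Function('s')(J) = Mul(Pow(J, 2), Add(7, Mul(6, J))) (Function('s')(J) = Mul(Add(Mul(6, J), 7), Pow(J, 2)) = Mul(Add(7, Mul(6, J)), Pow(J, 2)) = Mul(Pow(J, 2), Add(7, Mul(6, J))))
Mul(-80, Add(Function('s')(Function('X')(2)), -60)) = Mul(-80, Add(Mul(Pow(Mul(Pow(2, Rational(1, 2)), Pow(2, Rational(1, 2))), 2), Add(7, Mul(6, Mul(Pow(2, Rational(1, 2)), Pow(2, Rational(1, 2)))))), -60)) = Mul(-80, Add(Mul(Pow(2, 2), Add(7, Mul(6, 2))), -60)) = Mul(-80, Add(Mul(4, Add(7, 12)), -60)) = Mul(-80, Add(Mul(4, 19), -60)) = Mul(-80, Add(76, -60)) = Mul(-80, 16) = -1280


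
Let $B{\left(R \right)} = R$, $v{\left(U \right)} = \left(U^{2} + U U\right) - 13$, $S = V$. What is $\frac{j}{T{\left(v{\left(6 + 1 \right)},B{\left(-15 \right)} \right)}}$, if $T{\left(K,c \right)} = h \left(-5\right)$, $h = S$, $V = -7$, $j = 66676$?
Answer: $\frac{66676}{35} \approx 1905.0$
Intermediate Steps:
$S = -7$
$h = -7$
$v{\left(U \right)} = -13 + 2 U^{2}$ ($v{\left(U \right)} = \left(U^{2} + U^{2}\right) - 13 = 2 U^{2} - 13 = -13 + 2 U^{2}$)
$T{\left(K,c \right)} = 35$ ($T{\left(K,c \right)} = \left(-7\right) \left(-5\right) = 35$)
$\frac{j}{T{\left(v{\left(6 + 1 \right)},B{\left(-15 \right)} \right)}} = \frac{66676}{35}$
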